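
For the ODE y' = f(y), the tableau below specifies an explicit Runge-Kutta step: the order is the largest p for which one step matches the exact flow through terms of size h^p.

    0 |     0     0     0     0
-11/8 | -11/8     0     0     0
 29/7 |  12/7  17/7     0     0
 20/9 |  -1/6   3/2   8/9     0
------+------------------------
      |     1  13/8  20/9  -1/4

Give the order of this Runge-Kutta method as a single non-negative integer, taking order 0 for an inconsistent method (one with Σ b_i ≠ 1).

0

b = (1, 13/8, 20/9, -1/4)
c = (0, -11/8, 29/7, 20/9)
Ac = (0, 0, -187/56, 1633/1008)
Σ b_i: 1·1 + 13/8·1 + 20/9·1 + (-1/4)·1 = 331/72 ≠ 1 ⇒ order 0.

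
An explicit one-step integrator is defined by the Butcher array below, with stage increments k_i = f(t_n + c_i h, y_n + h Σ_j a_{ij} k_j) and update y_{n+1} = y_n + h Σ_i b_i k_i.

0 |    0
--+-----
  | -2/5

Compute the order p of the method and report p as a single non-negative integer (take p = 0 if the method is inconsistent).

0

b = (-2/5)
c = (0)
Σ b_i: (-2/5)·1 = -2/5 ≠ 1 ⇒ order 0.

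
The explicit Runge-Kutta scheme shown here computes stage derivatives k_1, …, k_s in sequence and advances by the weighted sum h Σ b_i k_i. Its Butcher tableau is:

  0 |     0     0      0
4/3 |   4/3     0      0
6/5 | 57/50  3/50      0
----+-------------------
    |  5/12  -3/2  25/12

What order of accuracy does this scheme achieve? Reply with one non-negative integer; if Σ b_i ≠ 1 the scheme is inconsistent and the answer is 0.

b = (5/12, -3/2, 25/12)
c = (0, 4/3, 6/5)
Ac = (0, 0, 2/25)
Σ b_i: 5/12·1 + (-3/2)·1 + 25/12·1 = 1 ✓
b·c: (-3/2)·4/3 + 25/12·6/5 = 1/2 ✓
b·c²: (-3/2)·16/9 + 25/12·36/25 = 1/3 ✓
b·Ac: 25/12·2/25 = 1/6 ✓; 3 stages ⇒ order 3.

3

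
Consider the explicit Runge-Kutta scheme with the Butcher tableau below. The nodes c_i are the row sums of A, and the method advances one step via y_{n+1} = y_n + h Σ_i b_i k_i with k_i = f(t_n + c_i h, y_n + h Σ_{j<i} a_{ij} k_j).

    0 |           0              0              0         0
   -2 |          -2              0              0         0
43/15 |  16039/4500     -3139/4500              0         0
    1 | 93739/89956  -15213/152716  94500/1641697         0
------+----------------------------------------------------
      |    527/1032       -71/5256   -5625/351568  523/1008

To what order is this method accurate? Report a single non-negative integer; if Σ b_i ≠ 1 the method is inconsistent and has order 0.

4

b = (527/1032, -71/5256, -5625/351568, 523/1008)
c = (0, -2, 43/15, 1)
Ac = (0, 0, 3139/2250, 381/1046)
Σ b_i: 527/1032·1 + (-71/5256)·1 + (-5625/351568)·1 + 523/1008·1 = 1 ✓
b·c: (-71/5256)·(-2) + (-5625/351568)·43/15 + 523/1008·1 = 1/2 ✓
b·c²: (-71/5256)·4 + (-5625/351568)·1849/225 + 523/1008·1 = 1/3 ✓
b·Ac: (-5625/351568)·3139/2250 + 523/1008·381/1046 = 1/6 ✓
b·c³: (-71/5256)·(-8) + (-5625/351568)·79507/3375 + 523/1008·1 = 1/4 ✓
b·(c∘Ac): (-5625/351568)·134977/33750 + 523/1008·381/1046 = 1/8 ✓
b·Ac²: (-5625/351568)·(-3139/1125) + 523/1008·39/523 = 1/12 ✓
b·A²c: 523/1008·42/523 = 1/24 ✓; 4 stages ⇒ order 4.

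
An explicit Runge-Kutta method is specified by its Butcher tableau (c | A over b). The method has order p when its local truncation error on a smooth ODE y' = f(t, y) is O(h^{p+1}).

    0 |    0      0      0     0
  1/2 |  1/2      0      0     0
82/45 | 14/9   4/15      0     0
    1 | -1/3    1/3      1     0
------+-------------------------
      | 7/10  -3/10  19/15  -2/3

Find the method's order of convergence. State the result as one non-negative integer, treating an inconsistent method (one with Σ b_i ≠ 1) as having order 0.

1

b = (7/10, -3/10, 19/15, -2/3)
c = (0, 1/2, 82/45, 1)
Ac = (0, 0, 2/15, 179/90)
Σ b_i: 7/10·1 + (-3/10)·1 + 19/15·1 + (-2/3)·1 = 1 ✓
b·c: (-3/10)·1/2 + 19/15·82/45 + (-2/3)·1 = 4027/2700 ≠ 1/2 ⇒ order 1.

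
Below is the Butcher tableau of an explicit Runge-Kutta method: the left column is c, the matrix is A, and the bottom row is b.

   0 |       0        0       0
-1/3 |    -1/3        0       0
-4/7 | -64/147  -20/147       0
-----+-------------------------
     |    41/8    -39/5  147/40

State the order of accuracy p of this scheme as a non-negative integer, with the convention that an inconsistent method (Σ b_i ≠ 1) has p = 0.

b = (41/8, -39/5, 147/40)
c = (0, -1/3, -4/7)
Ac = (0, 0, 20/441)
Σ b_i: 41/8·1 + (-39/5)·1 + 147/40·1 = 1 ✓
b·c: (-39/5)·(-1/3) + 147/40·(-4/7) = 1/2 ✓
b·c²: (-39/5)·1/9 + 147/40·16/49 = 1/3 ✓
b·Ac: 147/40·20/441 = 1/6 ✓; 3 stages ⇒ order 3.

3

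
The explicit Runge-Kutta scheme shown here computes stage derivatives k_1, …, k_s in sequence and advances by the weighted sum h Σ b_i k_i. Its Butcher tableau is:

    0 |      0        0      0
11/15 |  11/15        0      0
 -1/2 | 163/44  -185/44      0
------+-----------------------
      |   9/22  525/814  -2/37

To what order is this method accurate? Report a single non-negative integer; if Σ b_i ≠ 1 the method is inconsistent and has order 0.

b = (9/22, 525/814, -2/37)
c = (0, 11/15, -1/2)
Ac = (0, 0, -37/12)
Σ b_i: 9/22·1 + 525/814·1 + (-2/37)·1 = 1 ✓
b·c: 525/814·11/15 + (-2/37)·(-1/2) = 1/2 ✓
b·c²: 525/814·121/225 + (-2/37)·1/4 = 1/3 ✓
b·Ac: (-2/37)·(-37/12) = 1/6 ✓; 3 stages ⇒ order 3.

3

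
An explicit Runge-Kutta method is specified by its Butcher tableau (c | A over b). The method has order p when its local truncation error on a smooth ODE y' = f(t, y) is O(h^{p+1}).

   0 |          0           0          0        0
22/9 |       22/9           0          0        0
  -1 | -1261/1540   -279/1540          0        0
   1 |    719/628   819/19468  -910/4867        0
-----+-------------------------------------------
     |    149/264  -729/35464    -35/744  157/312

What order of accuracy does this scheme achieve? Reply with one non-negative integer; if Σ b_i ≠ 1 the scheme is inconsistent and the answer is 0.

4

b = (149/264, -729/35464, -35/744, 157/312)
c = (0, 22/9, -1, 1)
Ac = (0, 0, -31/70, 91/314)
Σ b_i: 149/264·1 + (-729/35464)·1 + (-35/744)·1 + 157/312·1 = 1 ✓
b·c: (-729/35464)·22/9 + (-35/744)·(-1) + 157/312·1 = 1/2 ✓
b·c²: (-729/35464)·484/81 + (-35/744)·1 + 157/312·1 = 1/3 ✓
b·Ac: (-35/744)·(-31/70) + 157/312·91/314 = 1/6 ✓
b·c³: (-729/35464)·10648/729 + (-35/744)·(-1) + 157/312·1 = 1/4 ✓
b·(c∘Ac): (-35/744)·31/70 + 157/312·91/314 = 1/8 ✓
b·Ac²: (-35/744)·(-341/315) + 157/312·91/1413 = 1/12 ✓
b·A²c: 157/312·13/157 = 1/24 ✓; 4 stages ⇒ order 4.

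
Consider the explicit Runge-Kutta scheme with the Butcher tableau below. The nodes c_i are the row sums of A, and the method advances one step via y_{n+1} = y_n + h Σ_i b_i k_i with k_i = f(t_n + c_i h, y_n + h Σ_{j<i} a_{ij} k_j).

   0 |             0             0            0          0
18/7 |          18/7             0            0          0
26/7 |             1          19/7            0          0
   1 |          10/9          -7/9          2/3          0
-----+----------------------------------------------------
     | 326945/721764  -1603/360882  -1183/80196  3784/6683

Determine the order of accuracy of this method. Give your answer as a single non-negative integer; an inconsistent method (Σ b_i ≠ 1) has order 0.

3

b = (326945/721764, -1603/360882, -1183/80196, 3784/6683)
c = (0, 18/7, 26/7, 1)
Ac = (0, 0, 342/49, 10/21)
Σ b_i: 326945/721764·1 + (-1603/360882)·1 + (-1183/80196)·1 + 3784/6683·1 = 1 ✓
b·c: (-1603/360882)·18/7 + (-1183/80196)·26/7 + 3784/6683·1 = 1/2 ✓
b·c²: (-1603/360882)·324/49 + (-1183/80196)·676/49 + 3784/6683·1 = 1/3 ✓
b·Ac: (-1183/80196)·342/49 + 3784/6683·10/21 = 1/6 ✓
b·c³: (-1603/360882)·5832/343 + (-1183/80196)·17576/343 + 3784/6683·1 = -260534/982401 ≠ 1/4 ⇒ order 3.
b·(c∘Ac): (-1183/80196)·8892/343 + 3784/6683·10/21 = -110807/982401 ≠ 1/8
b·Ac²: (-1183/80196)·6156/343 + 3784/6683·596/147 = 1995173/982401 ≠ 1/12
b·A²c: 3784/6683·228/49 = 862752/327467 ≠ 1/24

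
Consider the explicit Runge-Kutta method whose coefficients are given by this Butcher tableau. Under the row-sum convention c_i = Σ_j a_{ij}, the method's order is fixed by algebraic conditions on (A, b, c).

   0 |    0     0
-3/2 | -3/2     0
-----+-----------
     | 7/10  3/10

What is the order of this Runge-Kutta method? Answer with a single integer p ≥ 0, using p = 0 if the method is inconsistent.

b = (7/10, 3/10)
c = (0, -3/2)
Σ b_i: 7/10·1 + 3/10·1 = 1 ✓
b·c: 3/10·(-3/2) = -9/20 ≠ 1/2 ⇒ order 1.

1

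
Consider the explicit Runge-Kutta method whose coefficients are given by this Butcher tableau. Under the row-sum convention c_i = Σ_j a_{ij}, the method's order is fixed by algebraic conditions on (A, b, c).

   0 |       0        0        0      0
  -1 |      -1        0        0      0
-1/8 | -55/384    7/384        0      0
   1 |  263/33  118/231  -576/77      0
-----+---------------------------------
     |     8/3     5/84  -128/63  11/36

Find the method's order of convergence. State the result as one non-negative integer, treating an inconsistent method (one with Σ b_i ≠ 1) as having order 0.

4

b = (8/3, 5/84, -128/63, 11/36)
c = (0, -1, -1/8, 1)
Ac = (0, 0, -7/384, 14/33)
Σ b_i: 8/3·1 + 5/84·1 + (-128/63)·1 + 11/36·1 = 1 ✓
b·c: 5/84·(-1) + (-128/63)·(-1/8) + 11/36·1 = 1/2 ✓
b·c²: 5/84·1 + (-128/63)·1/64 + 11/36·1 = 1/3 ✓
b·Ac: (-128/63)·(-7/384) + 11/36·14/33 = 1/6 ✓
b·c³: 5/84·(-1) + (-128/63)·(-1/512) + 11/36·1 = 1/4 ✓
b·(c∘Ac): (-128/63)·7/3072 + 11/36·14/33 = 1/8 ✓
b·Ac²: (-128/63)·7/384 + 11/36·13/33 = 1/12 ✓
b·A²c: 11/36·3/22 = 1/24 ✓; 4 stages ⇒ order 4.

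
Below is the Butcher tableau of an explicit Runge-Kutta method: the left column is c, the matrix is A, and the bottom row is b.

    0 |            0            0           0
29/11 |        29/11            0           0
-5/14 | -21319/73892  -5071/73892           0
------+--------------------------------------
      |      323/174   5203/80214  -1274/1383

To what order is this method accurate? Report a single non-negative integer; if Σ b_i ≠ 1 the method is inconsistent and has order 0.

3

b = (323/174, 5203/80214, -1274/1383)
c = (0, 29/11, -5/14)
Ac = (0, 0, -461/2548)
Σ b_i: 323/174·1 + 5203/80214·1 + (-1274/1383)·1 = 1 ✓
b·c: 5203/80214·29/11 + (-1274/1383)·(-5/14) = 1/2 ✓
b·c²: 5203/80214·841/121 + (-1274/1383)·25/196 = 1/3 ✓
b·Ac: (-1274/1383)·(-461/2548) = 1/6 ✓; 3 stages ⇒ order 3.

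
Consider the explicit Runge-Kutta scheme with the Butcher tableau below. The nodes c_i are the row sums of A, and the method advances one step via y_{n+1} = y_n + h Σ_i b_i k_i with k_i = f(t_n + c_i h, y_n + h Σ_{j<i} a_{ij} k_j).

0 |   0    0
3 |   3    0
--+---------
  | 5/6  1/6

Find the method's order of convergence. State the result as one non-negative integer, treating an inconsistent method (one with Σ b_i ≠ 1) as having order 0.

2

b = (5/6, 1/6)
c = (0, 3)
Σ b_i: 5/6·1 + 1/6·1 = 1 ✓
b·c: 1/6·3 = 1/2 ✓; 2 stages ⇒ order 2.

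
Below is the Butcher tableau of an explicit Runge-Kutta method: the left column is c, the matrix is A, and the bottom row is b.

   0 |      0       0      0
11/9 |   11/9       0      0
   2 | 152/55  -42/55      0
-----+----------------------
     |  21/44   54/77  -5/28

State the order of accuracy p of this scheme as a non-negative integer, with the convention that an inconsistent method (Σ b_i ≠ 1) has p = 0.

b = (21/44, 54/77, -5/28)
c = (0, 11/9, 2)
Ac = (0, 0, -14/15)
Σ b_i: 21/44·1 + 54/77·1 + (-5/28)·1 = 1 ✓
b·c: 54/77·11/9 + (-5/28)·2 = 1/2 ✓
b·c²: 54/77·121/81 + (-5/28)·4 = 1/3 ✓
b·Ac: (-5/28)·(-14/15) = 1/6 ✓; 3 stages ⇒ order 3.

3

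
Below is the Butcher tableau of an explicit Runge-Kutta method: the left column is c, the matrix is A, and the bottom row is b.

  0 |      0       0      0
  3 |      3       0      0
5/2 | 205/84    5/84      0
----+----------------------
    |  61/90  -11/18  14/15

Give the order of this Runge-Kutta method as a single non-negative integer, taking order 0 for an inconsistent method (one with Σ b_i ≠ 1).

b = (61/90, -11/18, 14/15)
c = (0, 3, 5/2)
Ac = (0, 0, 5/28)
Σ b_i: 61/90·1 + (-11/18)·1 + 14/15·1 = 1 ✓
b·c: (-11/18)·3 + 14/15·5/2 = 1/2 ✓
b·c²: (-11/18)·9 + 14/15·25/4 = 1/3 ✓
b·Ac: 14/15·5/28 = 1/6 ✓; 3 stages ⇒ order 3.

3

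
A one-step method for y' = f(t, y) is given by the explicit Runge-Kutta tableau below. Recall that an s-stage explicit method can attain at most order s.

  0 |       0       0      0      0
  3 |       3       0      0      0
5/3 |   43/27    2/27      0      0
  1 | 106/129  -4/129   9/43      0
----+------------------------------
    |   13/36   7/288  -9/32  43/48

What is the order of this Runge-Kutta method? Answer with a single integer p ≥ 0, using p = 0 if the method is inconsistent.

4

b = (13/36, 7/288, -9/32, 43/48)
c = (0, 3, 5/3, 1)
Ac = (0, 0, 2/9, 11/43)
Σ b_i: 13/36·1 + 7/288·1 + (-9/32)·1 + 43/48·1 = 1 ✓
b·c: 7/288·3 + (-9/32)·5/3 + 43/48·1 = 1/2 ✓
b·c²: 7/288·9 + (-9/32)·25/9 + 43/48·1 = 1/3 ✓
b·Ac: (-9/32)·2/9 + 43/48·11/43 = 1/6 ✓
b·c³: 7/288·27 + (-9/32)·125/27 + 43/48·1 = 1/4 ✓
b·(c∘Ac): (-9/32)·10/27 + 43/48·11/43 = 1/8 ✓
b·Ac²: (-9/32)·2/3 + 43/48·13/43 = 1/12 ✓
b·A²c: 43/48·2/43 = 1/24 ✓; 4 stages ⇒ order 4.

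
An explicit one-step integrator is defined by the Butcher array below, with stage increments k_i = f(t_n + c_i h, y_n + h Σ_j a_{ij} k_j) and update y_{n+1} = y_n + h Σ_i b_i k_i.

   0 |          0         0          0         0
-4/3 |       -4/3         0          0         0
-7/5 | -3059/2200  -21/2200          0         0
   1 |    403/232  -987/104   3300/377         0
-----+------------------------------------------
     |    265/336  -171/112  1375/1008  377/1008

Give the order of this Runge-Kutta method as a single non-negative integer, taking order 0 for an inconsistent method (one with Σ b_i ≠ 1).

4

b = (265/336, -171/112, 1375/1008, 377/1008)
c = (0, -4/3, -7/5, 1)
Ac = (0, 0, 7/550, 301/754)
Σ b_i: 265/336·1 + (-171/112)·1 + 1375/1008·1 + 377/1008·1 = 1 ✓
b·c: (-171/112)·(-4/3) + 1375/1008·(-7/5) + 377/1008·1 = 1/2 ✓
b·c²: (-171/112)·16/9 + 1375/1008·49/25 + 377/1008·1 = 1/3 ✓
b·Ac: 1375/1008·7/550 + 377/1008·301/754 = 1/6 ✓
b·c³: (-171/112)·(-64/27) + 1375/1008·(-343/125) + 377/1008·1 = 1/4 ✓
b·(c∘Ac): 1375/1008·(-49/2750) + 377/1008·301/754 = 1/8 ✓
b·Ac²: 1375/1008·(-14/825) + 377/1008·322/1131 = 1/12 ✓
b·A²c: 377/1008·42/377 = 1/24 ✓; 4 stages ⇒ order 4.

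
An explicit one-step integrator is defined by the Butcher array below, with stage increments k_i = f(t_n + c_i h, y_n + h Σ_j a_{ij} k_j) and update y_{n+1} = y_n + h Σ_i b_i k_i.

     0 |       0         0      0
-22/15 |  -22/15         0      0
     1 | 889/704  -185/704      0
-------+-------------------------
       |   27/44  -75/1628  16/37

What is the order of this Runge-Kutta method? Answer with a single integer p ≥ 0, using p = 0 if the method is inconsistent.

3

b = (27/44, -75/1628, 16/37)
c = (0, -22/15, 1)
Ac = (0, 0, 37/96)
Σ b_i: 27/44·1 + (-75/1628)·1 + 16/37·1 = 1 ✓
b·c: (-75/1628)·(-22/15) + 16/37·1 = 1/2 ✓
b·c²: (-75/1628)·484/225 + 16/37·1 = 1/3 ✓
b·Ac: 16/37·37/96 = 1/6 ✓; 3 stages ⇒ order 3.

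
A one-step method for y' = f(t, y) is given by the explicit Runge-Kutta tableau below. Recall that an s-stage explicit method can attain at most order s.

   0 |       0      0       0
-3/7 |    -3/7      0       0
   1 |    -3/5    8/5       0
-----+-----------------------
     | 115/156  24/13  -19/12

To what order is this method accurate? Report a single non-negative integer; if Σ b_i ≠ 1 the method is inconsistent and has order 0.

1

b = (115/156, 24/13, -19/12)
c = (0, -3/7, 1)
Ac = (0, 0, -24/35)
Σ b_i: 115/156·1 + 24/13·1 + (-19/12)·1 = 1 ✓
b·c: 24/13·(-3/7) + (-19/12)·1 = -2593/1092 ≠ 1/2 ⇒ order 1.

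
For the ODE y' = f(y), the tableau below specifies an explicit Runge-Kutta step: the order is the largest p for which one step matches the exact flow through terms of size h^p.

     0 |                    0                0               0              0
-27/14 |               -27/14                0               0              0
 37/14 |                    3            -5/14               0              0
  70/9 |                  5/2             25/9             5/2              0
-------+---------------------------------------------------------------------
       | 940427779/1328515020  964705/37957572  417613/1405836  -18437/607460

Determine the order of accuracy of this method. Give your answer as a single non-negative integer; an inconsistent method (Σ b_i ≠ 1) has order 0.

b = (940427779/1328515020, 964705/37957572, 417613/1405836, -18437/607460)
c = (0, -27/14, 37/14, 70/9)
Ac = (0, 0, 135/196, 5/4)
Σ b_i: 940427779/1328515020·1 + 964705/37957572·1 + 417613/1405836·1 + (-18437/607460)·1 = 1 ✓
b·c: 964705/37957572·(-27/14) + 417613/1405836·37/14 + (-18437/607460)·70/9 = 1/2 ✓
b·c²: 964705/37957572·729/196 + 417613/1405836·1369/196 + (-18437/607460)·4900/81 = 1/3 ✓
b·Ac: 417613/1405836·135/196 + (-18437/607460)·5/4 = 1/6 ✓
b·c³: 964705/37957572·(-19683/2744) + 417613/1405836·50653/2744 + (-18437/607460)·343000/729 = -1391706796/154993419 ≠ 1/4 ⇒ order 3.
b·(c∘Ac): 417613/1405836·4995/2744 + (-18437/607460)·175/18 = 15042485/61231968 ≠ 1/8
b·Ac²: 417613/1405836·(-3645/2744) + (-18437/607460)·10895/392 = -7370851/5953108 ≠ 1/12
b·A²c: (-18437/607460)·675/392 = -2488995/47624864 ≠ 1/24

3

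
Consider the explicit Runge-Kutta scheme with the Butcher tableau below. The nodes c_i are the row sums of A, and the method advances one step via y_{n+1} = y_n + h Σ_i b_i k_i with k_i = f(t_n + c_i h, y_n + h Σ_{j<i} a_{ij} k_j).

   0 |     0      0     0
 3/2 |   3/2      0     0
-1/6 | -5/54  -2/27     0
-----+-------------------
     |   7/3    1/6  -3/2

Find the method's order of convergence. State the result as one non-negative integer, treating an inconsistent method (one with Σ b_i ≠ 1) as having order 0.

3

b = (7/3, 1/6, -3/2)
c = (0, 3/2, -1/6)
Ac = (0, 0, -1/9)
Σ b_i: 7/3·1 + 1/6·1 + (-3/2)·1 = 1 ✓
b·c: 1/6·3/2 + (-3/2)·(-1/6) = 1/2 ✓
b·c²: 1/6·9/4 + (-3/2)·1/36 = 1/3 ✓
b·Ac: (-3/2)·(-1/9) = 1/6 ✓; 3 stages ⇒ order 3.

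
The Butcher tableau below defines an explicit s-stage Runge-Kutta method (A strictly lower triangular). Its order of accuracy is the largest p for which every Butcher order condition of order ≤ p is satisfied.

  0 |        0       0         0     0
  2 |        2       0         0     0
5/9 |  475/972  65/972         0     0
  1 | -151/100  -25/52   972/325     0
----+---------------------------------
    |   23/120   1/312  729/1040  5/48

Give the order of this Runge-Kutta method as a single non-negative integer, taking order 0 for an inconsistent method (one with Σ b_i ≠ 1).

b = (23/120, 1/312, 729/1040, 5/48)
c = (0, 2, 5/9, 1)
Ac = (0, 0, 65/486, 7/10)
Σ b_i: 23/120·1 + 1/312·1 + 729/1040·1 + 5/48·1 = 1 ✓
b·c: 1/312·2 + 729/1040·5/9 + 5/48·1 = 1/2 ✓
b·c²: 1/312·4 + 729/1040·25/81 + 5/48·1 = 1/3 ✓
b·Ac: 729/1040·65/486 + 5/48·7/10 = 1/6 ✓
b·c³: 1/312·8 + 729/1040·125/729 + 5/48·1 = 1/4 ✓
b·(c∘Ac): 729/1040·325/4374 + 5/48·7/10 = 1/8 ✓
b·Ac²: 729/1040·65/243 + 5/48·(-1) = 1/12 ✓
b·A²c: 5/48·2/5 = 1/24 ✓; 4 stages ⇒ order 4.

4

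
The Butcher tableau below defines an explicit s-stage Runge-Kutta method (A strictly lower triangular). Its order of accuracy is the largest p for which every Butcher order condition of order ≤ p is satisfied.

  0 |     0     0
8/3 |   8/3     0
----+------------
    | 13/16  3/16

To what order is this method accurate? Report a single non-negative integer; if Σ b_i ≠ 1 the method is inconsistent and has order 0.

b = (13/16, 3/16)
c = (0, 8/3)
Σ b_i: 13/16·1 + 3/16·1 = 1 ✓
b·c: 3/16·8/3 = 1/2 ✓; 2 stages ⇒ order 2.

2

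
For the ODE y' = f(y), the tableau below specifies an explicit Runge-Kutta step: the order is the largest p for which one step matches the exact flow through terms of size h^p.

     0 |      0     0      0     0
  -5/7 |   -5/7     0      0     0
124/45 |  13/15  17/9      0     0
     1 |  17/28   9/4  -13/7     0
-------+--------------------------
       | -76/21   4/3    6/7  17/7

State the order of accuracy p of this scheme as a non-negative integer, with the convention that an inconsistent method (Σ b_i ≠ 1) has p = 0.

1

b = (-76/21, 4/3, 6/7, 17/7)
c = (0, -5/7, 124/45, 1)
Ac = (0, 0, -85/63, -8473/1260)
Σ b_i: (-76/21)·1 + 4/3·1 + 6/7·1 + 17/7·1 = 1 ✓
b·c: 4/3·(-5/7) + 6/7·124/45 + 17/7·1 = 403/105 ≠ 1/2 ⇒ order 1.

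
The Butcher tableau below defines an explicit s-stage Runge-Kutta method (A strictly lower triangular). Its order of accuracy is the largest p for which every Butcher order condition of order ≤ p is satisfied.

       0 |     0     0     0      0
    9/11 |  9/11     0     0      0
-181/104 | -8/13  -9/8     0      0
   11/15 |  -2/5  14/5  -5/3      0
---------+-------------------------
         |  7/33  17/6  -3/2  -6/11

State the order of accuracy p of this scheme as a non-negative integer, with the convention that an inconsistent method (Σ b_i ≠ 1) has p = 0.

b = (7/33, 17/6, -3/2, -6/11)
c = (0, 9/11, -181/104, 11/15)
Ac = (0, 0, -81/88, 89087/17160)
Σ b_i: 7/33·1 + 17/6·1 + (-3/2)·1 + (-6/11)·1 = 1 ✓
b·c: 17/6·9/11 + (-3/2)·(-181/104) + (-6/11)·11/15 = 51809/11440 ≠ 1/2 ⇒ order 1.

1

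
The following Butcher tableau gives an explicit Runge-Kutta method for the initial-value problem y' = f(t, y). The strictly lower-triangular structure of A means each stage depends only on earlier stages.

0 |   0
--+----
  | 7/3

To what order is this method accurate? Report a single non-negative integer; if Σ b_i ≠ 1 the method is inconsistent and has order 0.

0

b = (7/3)
c = (0)
Σ b_i: 7/3·1 = 7/3 ≠ 1 ⇒ order 0.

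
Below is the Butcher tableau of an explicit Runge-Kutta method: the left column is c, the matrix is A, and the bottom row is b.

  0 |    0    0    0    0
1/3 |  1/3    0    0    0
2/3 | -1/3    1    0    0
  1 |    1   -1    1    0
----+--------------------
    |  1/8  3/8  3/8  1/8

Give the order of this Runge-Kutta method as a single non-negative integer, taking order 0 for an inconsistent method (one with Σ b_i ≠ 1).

4

b = (1/8, 3/8, 3/8, 1/8)
c = (0, 1/3, 2/3, 1)
Ac = (0, 0, 1/3, 1/3)
Σ b_i: 1/8·1 + 3/8·1 + 3/8·1 + 1/8·1 = 1 ✓
b·c: 3/8·1/3 + 3/8·2/3 + 1/8·1 = 1/2 ✓
b·c²: 3/8·1/9 + 3/8·4/9 + 1/8·1 = 1/3 ✓
b·Ac: 3/8·1/3 + 1/8·1/3 = 1/6 ✓
b·c³: 3/8·1/27 + 3/8·8/27 + 1/8·1 = 1/4 ✓
b·(c∘Ac): 3/8·2/9 + 1/8·1/3 = 1/8 ✓
b·Ac²: 3/8·1/9 + 1/8·1/3 = 1/12 ✓
b·A²c: 1/8·1/3 = 1/24 ✓; 4 stages ⇒ order 4.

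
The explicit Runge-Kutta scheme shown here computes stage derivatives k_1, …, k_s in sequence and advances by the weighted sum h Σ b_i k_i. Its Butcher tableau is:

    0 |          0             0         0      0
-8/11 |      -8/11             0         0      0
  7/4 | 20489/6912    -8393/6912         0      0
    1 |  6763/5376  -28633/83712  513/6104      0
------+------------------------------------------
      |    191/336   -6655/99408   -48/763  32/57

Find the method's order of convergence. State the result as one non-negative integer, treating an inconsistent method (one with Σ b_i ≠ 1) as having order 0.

b = (191/336, -6655/99408, -48/763, 32/57)
c = (0, -8/11, 7/4, 1)
Ac = (0, 0, 763/864, 19/48)
Σ b_i: 191/336·1 + (-6655/99408)·1 + (-48/763)·1 + 32/57·1 = 1 ✓
b·c: (-6655/99408)·(-8/11) + (-48/763)·7/4 + 32/57·1 = 1/2 ✓
b·c²: (-6655/99408)·64/121 + (-48/763)·49/16 + 32/57·1 = 1/3 ✓
b·Ac: (-48/763)·763/864 + 32/57·19/48 = 1/6 ✓
b·c³: (-6655/99408)·(-512/1331) + (-48/763)·343/64 + 32/57·1 = 1/4 ✓
b·(c∘Ac): (-48/763)·5341/3456 + 32/57·19/48 = 1/8 ✓
b·Ac²: (-48/763)·(-763/1188) + 32/57·323/4224 = 1/12 ✓
b·A²c: 32/57·19/256 = 1/24 ✓; 4 stages ⇒ order 4.

4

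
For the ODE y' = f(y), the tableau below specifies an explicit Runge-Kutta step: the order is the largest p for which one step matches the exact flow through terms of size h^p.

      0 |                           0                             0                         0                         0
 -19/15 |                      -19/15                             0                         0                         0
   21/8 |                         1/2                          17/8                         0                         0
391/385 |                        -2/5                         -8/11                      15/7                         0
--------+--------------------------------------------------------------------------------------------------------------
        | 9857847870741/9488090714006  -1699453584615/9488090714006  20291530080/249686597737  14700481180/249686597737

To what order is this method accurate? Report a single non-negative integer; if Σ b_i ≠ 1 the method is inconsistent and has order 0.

b = (9857847870741/9488090714006, -1699453584615/9488090714006, 20291530080/249686597737, 14700481180/249686597737)
c = (0, -19/15, 21/8, 391/385)
Ac = (0, 0, -323/120, 8641/1320)
Σ b_i: 9857847870741/9488090714006·1 + (-1699453584615/9488090714006)·1 + 20291530080/249686597737·1 + 14700481180/249686597737·1 = 1 ✓
b·c: (-1699453584615/9488090714006)·(-19/15) + 20291530080/249686597737·21/8 + 14700481180/249686597737·391/385 = 1/2 ✓
b·c²: (-1699453584615/9488090714006)·361/225 + 20291530080/249686597737·441/64 + 14700481180/249686597737·152881/148225 = 1/3 ✓
b·Ac: 20291530080/249686597737·(-323/120) + 14700481180/249686597737·8641/1320 = 1/6 ✓
b·c³: (-1699453584615/9488090714006)·(-6859/3375) + 20291530080/249686597737·9261/512 + 14700481180/249686597737·59776471/57066625 = 131203975588855307/69213124892696400 ≠ 1/4 ⇒ order 3.
b·(c∘Ac): 20291530080/249686597737·(-2261/320) + 14700481180/249686597737·3378631/508200 = -684602210369/3745298966055 ≠ 1/8
b·Ac²: 20291530080/249686597737·6137/1800 + 14700481180/249686597737·2154043/158400 = 193745596142251/179774350370640 ≠ 1/12
b·A²c: 14700481180/249686597737·(-323/56) = -169580550755/499373195474 ≠ 1/24

3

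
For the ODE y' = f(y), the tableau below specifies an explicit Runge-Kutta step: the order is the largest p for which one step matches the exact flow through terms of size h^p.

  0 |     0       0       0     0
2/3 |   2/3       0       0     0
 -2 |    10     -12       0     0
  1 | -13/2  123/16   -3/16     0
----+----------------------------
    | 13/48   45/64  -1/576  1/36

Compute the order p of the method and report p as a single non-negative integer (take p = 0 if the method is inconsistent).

4

b = (13/48, 45/64, -1/576, 1/36)
c = (0, 2/3, -2, 1)
Ac = (0, 0, -8, 11/2)
Σ b_i: 13/48·1 + 45/64·1 + (-1/576)·1 + 1/36·1 = 1 ✓
b·c: 45/64·2/3 + (-1/576)·(-2) + 1/36·1 = 1/2 ✓
b·c²: 45/64·4/9 + (-1/576)·4 + 1/36·1 = 1/3 ✓
b·Ac: (-1/576)·(-8) + 1/36·11/2 = 1/6 ✓
b·c³: 45/64·8/27 + (-1/576)·(-8) + 1/36·1 = 1/4 ✓
b·(c∘Ac): (-1/576)·16 + 1/36·11/2 = 1/8 ✓
b·Ac²: (-1/576)·(-16/3) + 1/36·8/3 = 1/12 ✓
b·A²c: 1/36·3/2 = 1/24 ✓; 4 stages ⇒ order 4.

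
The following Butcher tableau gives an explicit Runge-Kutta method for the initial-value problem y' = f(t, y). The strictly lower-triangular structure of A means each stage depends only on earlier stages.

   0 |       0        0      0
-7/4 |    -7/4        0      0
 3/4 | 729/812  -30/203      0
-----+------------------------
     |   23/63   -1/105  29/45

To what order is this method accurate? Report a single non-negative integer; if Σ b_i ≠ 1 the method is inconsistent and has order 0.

3

b = (23/63, -1/105, 29/45)
c = (0, -7/4, 3/4)
Ac = (0, 0, 15/58)
Σ b_i: 23/63·1 + (-1/105)·1 + 29/45·1 = 1 ✓
b·c: (-1/105)·(-7/4) + 29/45·3/4 = 1/2 ✓
b·c²: (-1/105)·49/16 + 29/45·9/16 = 1/3 ✓
b·Ac: 29/45·15/58 = 1/6 ✓; 3 stages ⇒ order 3.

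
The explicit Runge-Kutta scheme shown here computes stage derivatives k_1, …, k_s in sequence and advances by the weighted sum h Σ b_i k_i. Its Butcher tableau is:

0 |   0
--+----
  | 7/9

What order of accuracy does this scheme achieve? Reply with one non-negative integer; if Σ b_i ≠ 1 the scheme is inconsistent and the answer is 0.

b = (7/9)
c = (0)
Σ b_i: 7/9·1 = 7/9 ≠ 1 ⇒ order 0.

0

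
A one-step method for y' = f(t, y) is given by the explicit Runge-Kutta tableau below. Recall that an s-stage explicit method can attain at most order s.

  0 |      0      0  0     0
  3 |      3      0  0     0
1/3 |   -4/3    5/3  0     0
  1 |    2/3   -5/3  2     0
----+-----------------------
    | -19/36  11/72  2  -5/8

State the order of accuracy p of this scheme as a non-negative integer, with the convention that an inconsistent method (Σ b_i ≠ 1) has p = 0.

2

b = (-19/36, 11/72, 2, -5/8)
c = (0, 3, 1/3, 1)
Ac = (0, 0, 5, -13/3)
Σ b_i: (-19/36)·1 + 11/72·1 + 2·1 + (-5/8)·1 = 1 ✓
b·c: 11/72·3 + 2·1/3 + (-5/8)·1 = 1/2 ✓
b·c²: 11/72·9 + 2·1/9 + (-5/8)·1 = 35/36 ≠ 1/3 ⇒ order 2.
b·Ac: 2·5 + (-5/8)·(-13/3) = 305/24 ≠ 1/6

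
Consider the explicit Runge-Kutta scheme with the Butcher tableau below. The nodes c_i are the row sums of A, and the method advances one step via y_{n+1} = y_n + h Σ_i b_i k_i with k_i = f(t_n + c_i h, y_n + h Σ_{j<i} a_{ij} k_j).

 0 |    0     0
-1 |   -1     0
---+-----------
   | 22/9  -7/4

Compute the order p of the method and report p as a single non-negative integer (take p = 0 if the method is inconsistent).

0

b = (22/9, -7/4)
c = (0, -1)
Σ b_i: 22/9·1 + (-7/4)·1 = 25/36 ≠ 1 ⇒ order 0.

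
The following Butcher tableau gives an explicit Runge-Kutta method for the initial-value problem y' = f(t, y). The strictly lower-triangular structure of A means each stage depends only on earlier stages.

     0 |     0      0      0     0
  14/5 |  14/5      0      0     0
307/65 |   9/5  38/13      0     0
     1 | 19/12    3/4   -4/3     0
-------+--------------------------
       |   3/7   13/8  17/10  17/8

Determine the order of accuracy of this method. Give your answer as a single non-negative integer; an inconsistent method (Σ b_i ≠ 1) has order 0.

b = (3/7, 13/8, 17/10, 17/8)
c = (0, 14/5, 307/65, 1)
Ac = (0, 0, 532/65, -1637/390)
Σ b_i: 3/7·1 + 13/8·1 + 17/10·1 + 17/8·1 = 823/140 ≠ 1 ⇒ order 0.

0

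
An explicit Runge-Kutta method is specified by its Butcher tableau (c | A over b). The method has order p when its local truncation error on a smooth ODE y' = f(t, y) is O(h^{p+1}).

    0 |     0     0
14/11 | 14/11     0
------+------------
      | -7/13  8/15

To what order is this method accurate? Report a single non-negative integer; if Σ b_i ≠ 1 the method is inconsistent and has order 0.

b = (-7/13, 8/15)
c = (0, 14/11)
Σ b_i: (-7/13)·1 + 8/15·1 = -1/195 ≠ 1 ⇒ order 0.

0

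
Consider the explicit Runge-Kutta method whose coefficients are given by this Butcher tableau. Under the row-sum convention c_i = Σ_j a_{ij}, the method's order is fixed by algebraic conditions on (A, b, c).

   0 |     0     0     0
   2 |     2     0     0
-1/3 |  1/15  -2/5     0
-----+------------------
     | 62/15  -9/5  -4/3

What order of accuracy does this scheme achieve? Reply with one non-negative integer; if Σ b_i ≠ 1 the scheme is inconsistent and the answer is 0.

1

b = (62/15, -9/5, -4/3)
c = (0, 2, -1/3)
Ac = (0, 0, -4/5)
Σ b_i: 62/15·1 + (-9/5)·1 + (-4/3)·1 = 1 ✓
b·c: (-9/5)·2 + (-4/3)·(-1/3) = -142/45 ≠ 1/2 ⇒ order 1.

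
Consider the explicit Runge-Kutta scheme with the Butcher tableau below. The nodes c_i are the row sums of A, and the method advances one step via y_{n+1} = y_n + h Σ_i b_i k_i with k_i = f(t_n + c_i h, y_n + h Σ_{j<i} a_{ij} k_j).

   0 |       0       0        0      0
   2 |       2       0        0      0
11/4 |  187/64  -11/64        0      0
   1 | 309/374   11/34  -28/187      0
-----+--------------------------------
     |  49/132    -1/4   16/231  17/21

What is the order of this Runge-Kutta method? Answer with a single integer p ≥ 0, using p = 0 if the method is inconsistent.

4

b = (49/132, -1/4, 16/231, 17/21)
c = (0, 2, 11/4, 1)
Ac = (0, 0, -11/32, 4/17)
Σ b_i: 49/132·1 + (-1/4)·1 + 16/231·1 + 17/21·1 = 1 ✓
b·c: (-1/4)·2 + 16/231·11/4 + 17/21·1 = 1/2 ✓
b·c²: (-1/4)·4 + 16/231·121/16 + 17/21·1 = 1/3 ✓
b·Ac: 16/231·(-11/32) + 17/21·4/17 = 1/6 ✓
b·c³: (-1/4)·8 + 16/231·1331/64 + 17/21·1 = 1/4 ✓
b·(c∘Ac): 16/231·(-121/128) + 17/21·4/17 = 1/8 ✓
b·Ac²: 16/231·(-11/16) + 17/21·11/68 = 1/12 ✓
b·A²c: 17/21·7/136 = 1/24 ✓; 4 stages ⇒ order 4.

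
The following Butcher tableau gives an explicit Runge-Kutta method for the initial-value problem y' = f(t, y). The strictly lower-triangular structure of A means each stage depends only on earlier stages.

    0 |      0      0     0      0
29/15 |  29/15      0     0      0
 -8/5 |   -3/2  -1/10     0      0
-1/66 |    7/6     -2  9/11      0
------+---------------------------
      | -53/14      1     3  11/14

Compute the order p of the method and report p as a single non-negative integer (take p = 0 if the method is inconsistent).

b = (-53/14, 1, 3, 11/14)
c = (0, 29/15, -8/5, -1/66)
Ac = (0, 0, -29/150, -854/165)
Σ b_i: (-53/14)·1 + 1·1 + 3·1 + 11/14·1 = 1 ✓
b·c: 1·29/15 + 3·(-8/5) + 11/14·(-1/66) = -403/140 ≠ 1/2 ⇒ order 1.

1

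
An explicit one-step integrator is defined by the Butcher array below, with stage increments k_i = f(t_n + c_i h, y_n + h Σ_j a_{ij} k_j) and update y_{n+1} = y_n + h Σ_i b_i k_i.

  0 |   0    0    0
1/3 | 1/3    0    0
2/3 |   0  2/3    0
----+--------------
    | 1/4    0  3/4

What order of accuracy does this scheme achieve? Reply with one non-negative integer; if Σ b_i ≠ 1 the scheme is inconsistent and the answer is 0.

3

b = (1/4, 0, 3/4)
c = (0, 1/3, 2/3)
Ac = (0, 0, 2/9)
Σ b_i: 1/4·1 + 3/4·1 = 1 ✓
b·c: 3/4·2/3 = 1/2 ✓
b·c²: 3/4·4/9 = 1/3 ✓
b·Ac: 3/4·2/9 = 1/6 ✓; 3 stages ⇒ order 3.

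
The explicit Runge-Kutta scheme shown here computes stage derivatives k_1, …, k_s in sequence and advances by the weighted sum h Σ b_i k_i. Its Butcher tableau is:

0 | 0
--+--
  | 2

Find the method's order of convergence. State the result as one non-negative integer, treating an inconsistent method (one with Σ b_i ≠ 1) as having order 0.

b = (2)
c = (0)
Σ b_i: 2·1 = 2 ≠ 1 ⇒ order 0.

0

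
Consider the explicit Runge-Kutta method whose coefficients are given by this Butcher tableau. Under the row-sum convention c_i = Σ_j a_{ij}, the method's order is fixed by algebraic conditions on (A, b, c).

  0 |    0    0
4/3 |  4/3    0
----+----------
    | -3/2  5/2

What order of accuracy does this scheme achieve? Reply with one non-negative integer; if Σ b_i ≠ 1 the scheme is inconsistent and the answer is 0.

b = (-3/2, 5/2)
c = (0, 4/3)
Σ b_i: (-3/2)·1 + 5/2·1 = 1 ✓
b·c: 5/2·4/3 = 10/3 ≠ 1/2 ⇒ order 1.

1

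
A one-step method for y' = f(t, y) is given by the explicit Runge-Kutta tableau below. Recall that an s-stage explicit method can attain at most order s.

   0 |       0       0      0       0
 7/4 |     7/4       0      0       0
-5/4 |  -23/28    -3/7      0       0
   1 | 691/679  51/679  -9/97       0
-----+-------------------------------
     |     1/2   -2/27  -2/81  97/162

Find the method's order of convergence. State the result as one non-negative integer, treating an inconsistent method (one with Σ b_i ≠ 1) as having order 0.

b = (1/2, -2/27, -2/81, 97/162)
c = (0, 7/4, -5/4, 1)
Ac = (0, 0, -3/4, 24/97)
Σ b_i: 1/2·1 + (-2/27)·1 + (-2/81)·1 + 97/162·1 = 1 ✓
b·c: (-2/27)·7/4 + (-2/81)·(-5/4) + 97/162·1 = 1/2 ✓
b·c²: (-2/27)·49/16 + (-2/81)·25/16 + 97/162·1 = 1/3 ✓
b·Ac: (-2/81)·(-3/4) + 97/162·24/97 = 1/6 ✓
b·c³: (-2/27)·343/64 + (-2/81)·(-125/64) + 97/162·1 = 1/4 ✓
b·(c∘Ac): (-2/81)·15/16 + 97/162·24/97 = 1/8 ✓
b·Ac²: (-2/81)·(-21/16) + 97/162·33/388 = 1/12 ✓
b·A²c: 97/162·27/388 = 1/24 ✓; 4 stages ⇒ order 4.

4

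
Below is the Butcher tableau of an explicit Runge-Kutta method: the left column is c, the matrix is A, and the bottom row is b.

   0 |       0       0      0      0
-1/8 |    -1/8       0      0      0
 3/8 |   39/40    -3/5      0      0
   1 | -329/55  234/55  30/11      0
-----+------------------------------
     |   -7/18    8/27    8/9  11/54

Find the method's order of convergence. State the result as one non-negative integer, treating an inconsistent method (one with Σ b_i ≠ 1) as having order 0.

b = (-7/18, 8/27, 8/9, 11/54)
c = (0, -1/8, 3/8, 1)
Ac = (0, 0, 3/40, 27/55)
Σ b_i: (-7/18)·1 + 8/27·1 + 8/9·1 + 11/54·1 = 1 ✓
b·c: 8/27·(-1/8) + 8/9·3/8 + 11/54·1 = 1/2 ✓
b·c²: 8/27·1/64 + 8/9·9/64 + 11/54·1 = 1/3 ✓
b·Ac: 8/9·3/40 + 11/54·27/55 = 1/6 ✓
b·c³: 8/27·(-1/512) + 8/9·27/512 + 11/54·1 = 1/4 ✓
b·(c∘Ac): 8/9·9/320 + 11/54·27/55 = 1/8 ✓
b·Ac²: 8/9·(-3/320) + 11/54·9/20 = 1/12 ✓
b·A²c: 11/54·9/44 = 1/24 ✓; 4 stages ⇒ order 4.

4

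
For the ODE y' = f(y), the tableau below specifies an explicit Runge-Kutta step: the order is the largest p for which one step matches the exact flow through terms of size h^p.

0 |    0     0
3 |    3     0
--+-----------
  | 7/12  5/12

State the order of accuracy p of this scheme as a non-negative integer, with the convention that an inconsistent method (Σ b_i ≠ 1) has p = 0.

b = (7/12, 5/12)
c = (0, 3)
Σ b_i: 7/12·1 + 5/12·1 = 1 ✓
b·c: 5/12·3 = 5/4 ≠ 1/2 ⇒ order 1.

1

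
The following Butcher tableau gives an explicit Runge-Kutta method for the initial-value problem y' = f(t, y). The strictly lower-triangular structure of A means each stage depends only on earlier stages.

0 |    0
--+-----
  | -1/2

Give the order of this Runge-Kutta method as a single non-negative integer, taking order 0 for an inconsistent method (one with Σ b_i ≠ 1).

b = (-1/2)
c = (0)
Σ b_i: (-1/2)·1 = -1/2 ≠ 1 ⇒ order 0.

0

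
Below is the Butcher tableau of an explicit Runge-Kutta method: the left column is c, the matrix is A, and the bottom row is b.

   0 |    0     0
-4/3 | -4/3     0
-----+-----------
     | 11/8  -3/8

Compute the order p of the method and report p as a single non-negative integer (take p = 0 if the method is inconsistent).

2

b = (11/8, -3/8)
c = (0, -4/3)
Σ b_i: 11/8·1 + (-3/8)·1 = 1 ✓
b·c: (-3/8)·(-4/3) = 1/2 ✓; 2 stages ⇒ order 2.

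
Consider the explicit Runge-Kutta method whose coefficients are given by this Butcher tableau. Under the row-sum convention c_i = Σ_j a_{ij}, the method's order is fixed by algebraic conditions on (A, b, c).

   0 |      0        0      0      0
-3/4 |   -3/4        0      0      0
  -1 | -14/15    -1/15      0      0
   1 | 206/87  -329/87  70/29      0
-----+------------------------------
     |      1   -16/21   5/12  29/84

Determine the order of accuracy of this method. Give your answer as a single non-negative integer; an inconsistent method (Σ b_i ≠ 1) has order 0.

4

b = (1, -16/21, 5/12, 29/84)
c = (0, -3/4, -1, 1)
Ac = (0, 0, 1/20, 49/116)
Σ b_i: 1·1 + (-16/21)·1 + 5/12·1 + 29/84·1 = 1 ✓
b·c: (-16/21)·(-3/4) + 5/12·(-1) + 29/84·1 = 1/2 ✓
b·c²: (-16/21)·9/16 + 5/12·1 + 29/84·1 = 1/3 ✓
b·Ac: 5/12·1/20 + 29/84·49/116 = 1/6 ✓
b·c³: (-16/21)·(-27/64) + 5/12·(-1) + 29/84·1 = 1/4 ✓
b·(c∘Ac): 5/12·(-1/20) + 29/84·49/116 = 1/8 ✓
b·Ac²: 5/12·(-3/80) + 29/84·133/464 = 1/12 ✓
b·A²c: 29/84·7/58 = 1/24 ✓; 4 stages ⇒ order 4.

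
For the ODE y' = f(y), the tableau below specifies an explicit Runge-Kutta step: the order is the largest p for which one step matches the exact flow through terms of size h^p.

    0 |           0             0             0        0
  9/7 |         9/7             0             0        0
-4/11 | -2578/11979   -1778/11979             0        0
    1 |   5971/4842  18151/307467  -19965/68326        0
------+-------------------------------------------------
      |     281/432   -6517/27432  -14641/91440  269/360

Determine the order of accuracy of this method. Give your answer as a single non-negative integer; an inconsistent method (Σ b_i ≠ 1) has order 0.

4

b = (281/432, -6517/27432, -14641/91440, 269/360)
c = (0, 9/7, -4/11, 1)
Ac = (0, 0, -254/1331, 49/269)
Σ b_i: 281/432·1 + (-6517/27432)·1 + (-14641/91440)·1 + 269/360·1 = 1 ✓
b·c: (-6517/27432)·9/7 + (-14641/91440)·(-4/11) + 269/360·1 = 1/2 ✓
b·c²: (-6517/27432)·81/49 + (-14641/91440)·16/121 + 269/360·1 = 1/3 ✓
b·Ac: (-14641/91440)·(-254/1331) + 269/360·49/269 = 1/6 ✓
b·c³: (-6517/27432)·729/343 + (-14641/91440)·(-64/1331) + 269/360·1 = 1/4 ✓
b·(c∘Ac): (-14641/91440)·1016/14641 + 269/360·49/269 = 1/8 ✓
b·Ac²: (-14641/91440)·(-2286/9317) + 269/360·111/1883 = 1/12 ✓
b·A²c: 269/360·15/269 = 1/24 ✓; 4 stages ⇒ order 4.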